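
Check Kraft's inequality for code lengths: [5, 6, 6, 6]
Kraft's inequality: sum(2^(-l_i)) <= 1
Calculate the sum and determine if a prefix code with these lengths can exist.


Sum = 2^(-5) + 2^(-6) + 2^(-6) + 2^(-6)
    = 0.03125 + 0.015625 + 0.015625 + 0.015625
    = 5/64 = 0.078125
Since 0.078125 <= 1, Kraft's inequality IS satisfied.
A prefix code with these lengths CAN exist.

Kraft sum = 0.078125. Satisfied.


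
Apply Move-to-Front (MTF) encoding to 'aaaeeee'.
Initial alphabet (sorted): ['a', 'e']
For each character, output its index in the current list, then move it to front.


MTF encoding:
'a': index 0 in ['a', 'e'] -> ['a', 'e']
'a': index 0 in ['a', 'e'] -> ['a', 'e']
'a': index 0 in ['a', 'e'] -> ['a', 'e']
'e': index 1 in ['a', 'e'] -> ['e', 'a']
'e': index 0 in ['e', 'a'] -> ['e', 'a']
'e': index 0 in ['e', 'a'] -> ['e', 'a']
'e': index 0 in ['e', 'a'] -> ['e', 'a']


Output: [0, 0, 0, 1, 0, 0, 0]


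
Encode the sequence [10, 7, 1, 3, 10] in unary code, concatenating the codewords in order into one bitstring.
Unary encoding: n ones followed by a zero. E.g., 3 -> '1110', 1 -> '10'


Encode each number as n ones followed by a terminating 0:
  10 -> 11111111110 (11 bits)
  7 -> 11111110 (8 bits)
  1 -> 10 (2 bits)
  3 -> 1110 (4 bits)
  10 -> 11111111110 (11 bits)
Total length = 11 + 8 + 2 + 4 + 11 = 36 bits.

Unary([10, 7, 1, 3, 10]) = 111111111101111111010111011111111110 (36 bits)


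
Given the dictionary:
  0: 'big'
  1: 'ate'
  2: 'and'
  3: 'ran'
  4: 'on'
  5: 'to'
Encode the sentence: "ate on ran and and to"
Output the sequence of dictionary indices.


Look up each word in the dictionary:
  'ate' -> 1
  'on' -> 4
  'ran' -> 3
  'and' -> 2
  'and' -> 2
  'to' -> 5

Encoded: [1, 4, 3, 2, 2, 5]


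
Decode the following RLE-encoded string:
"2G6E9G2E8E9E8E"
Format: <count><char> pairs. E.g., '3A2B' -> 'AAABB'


Expanding each <count><char> pair:
  2G -> 'GG'
  6E -> 'EEEEEE'
  9G -> 'GGGGGGGGG'
  2E -> 'EE'
  8E -> 'EEEEEEEE'
  9E -> 'EEEEEEEEE'
  8E -> 'EEEEEEEE'

Decoded = GGEEEEEEGGGGGGGGGEEEEEEEEEEEEEEEEEEEEEEEEEEE


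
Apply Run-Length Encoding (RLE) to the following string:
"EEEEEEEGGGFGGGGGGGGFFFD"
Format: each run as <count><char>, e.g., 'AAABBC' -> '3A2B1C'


Scanning runs left to right:
  i=0: run of 'E' x 7 -> '7E'
  i=7: run of 'G' x 3 -> '3G'
  i=10: run of 'F' x 1 -> '1F'
  i=11: run of 'G' x 8 -> '8G'
  i=19: run of 'F' x 3 -> '3F'
  i=22: run of 'D' x 1 -> '1D'

RLE = 7E3G1F8G3F1D


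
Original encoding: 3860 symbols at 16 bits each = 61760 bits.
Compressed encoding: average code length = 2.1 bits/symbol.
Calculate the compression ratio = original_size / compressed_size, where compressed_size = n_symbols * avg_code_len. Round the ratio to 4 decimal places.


original_size = n_symbols * orig_bits = 3860 * 16 = 61760 bits
compressed_size = n_symbols * avg_code_len = 3860 * 2.1 = 8106.0 bits
ratio = original_size / compressed_size = 61760 / 8106.0 = 7.619

Compression ratio = 7.619


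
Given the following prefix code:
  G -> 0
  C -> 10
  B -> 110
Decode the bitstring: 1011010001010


Decoding step by step:
Bits 10 -> C
Bits 110 -> B
Bits 10 -> C
Bits 0 -> G
Bits 0 -> G
Bits 10 -> C
Bits 10 -> C


Decoded message: CBCGGCC


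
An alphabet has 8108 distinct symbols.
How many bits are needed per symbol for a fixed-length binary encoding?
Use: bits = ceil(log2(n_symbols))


log2(8108) = 12.9851
Bracket: 2^12 = 4096 < 8108 <= 2^13 = 8192
So ceil(log2(8108)) = 13

bits = ceil(log2(8108)) = ceil(12.9851) = 13 bits


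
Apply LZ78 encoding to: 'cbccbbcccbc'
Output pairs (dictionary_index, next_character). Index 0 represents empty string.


LZ78 encoding steps:
Dictionary: {0: ''}
Step 1: w='' (idx 0), next='c' -> output (0, 'c'), add 'c' as idx 1
Step 2: w='' (idx 0), next='b' -> output (0, 'b'), add 'b' as idx 2
Step 3: w='c' (idx 1), next='c' -> output (1, 'c'), add 'cc' as idx 3
Step 4: w='b' (idx 2), next='b' -> output (2, 'b'), add 'bb' as idx 4
Step 5: w='cc' (idx 3), next='c' -> output (3, 'c'), add 'ccc' as idx 5
Step 6: w='b' (idx 2), next='c' -> output (2, 'c'), add 'bc' as idx 6


Encoded: [(0, 'c'), (0, 'b'), (1, 'c'), (2, 'b'), (3, 'c'), (2, 'c')]


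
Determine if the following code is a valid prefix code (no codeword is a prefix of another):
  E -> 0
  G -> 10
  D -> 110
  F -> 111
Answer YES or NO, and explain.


Checking each pair (does one codeword prefix another?):
  E='0' vs G='10': no prefix
  E='0' vs D='110': no prefix
  E='0' vs F='111': no prefix
  G='10' vs E='0': no prefix
  G='10' vs D='110': no prefix
  G='10' vs F='111': no prefix
  D='110' vs E='0': no prefix
  D='110' vs G='10': no prefix
  D='110' vs F='111': no prefix
  F='111' vs E='0': no prefix
  F='111' vs G='10': no prefix
  F='111' vs D='110': no prefix
No violation found over all pairs.

YES -- this is a valid prefix code. No codeword is a prefix of any other codeword.


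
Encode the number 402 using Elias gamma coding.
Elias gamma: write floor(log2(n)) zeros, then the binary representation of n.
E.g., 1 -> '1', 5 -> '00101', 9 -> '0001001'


num_bits = floor(log2(402)) + 1 = 9
leading_zeros = num_bits - 1 = 8
binary(402) = 110010010

Elias gamma(402) = '00000000' + '110010010' = 00000000110010010 (17 bits)


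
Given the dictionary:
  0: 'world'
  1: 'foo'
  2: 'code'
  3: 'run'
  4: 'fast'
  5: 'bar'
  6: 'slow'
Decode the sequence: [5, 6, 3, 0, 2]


Look up each index in the dictionary:
  5 -> 'bar'
  6 -> 'slow'
  3 -> 'run'
  0 -> 'world'
  2 -> 'code'

Decoded: "bar slow run world code"


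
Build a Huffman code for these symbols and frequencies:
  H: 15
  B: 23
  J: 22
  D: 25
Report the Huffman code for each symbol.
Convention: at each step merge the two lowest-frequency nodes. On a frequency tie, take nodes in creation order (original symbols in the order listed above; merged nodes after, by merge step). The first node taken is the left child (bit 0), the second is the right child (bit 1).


Huffman tree construction:
Step 1: Merge H(15) + J(22) = 37
Step 2: Merge B(23) + D(25) = 48
Step 3: Merge (H+J)(37) + (B+D)(48) = 85
Read each symbol's code off the tree from the root (left child = 0, right child = 1).

Codes:
  H: 00 (length 2)
  B: 10 (length 2)
  J: 01 (length 2)
  D: 11 (length 2)
Average code length: 170/85 = 2.0000 bits/symbol


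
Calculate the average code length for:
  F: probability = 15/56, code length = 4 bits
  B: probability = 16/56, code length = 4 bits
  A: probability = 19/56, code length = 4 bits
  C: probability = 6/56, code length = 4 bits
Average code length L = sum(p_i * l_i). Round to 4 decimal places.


Weighted contributions p_i * l_i:
  F: (15/56) * 4 = 60/56
  B: (16/56) * 4 = 64/56
  A: (19/56) * 4 = 76/56
  C: (6/56) * 4 = 24/56
Sum = (60 + 64 + 76 + 24)/56 = 224/56

L = 224/56 = 4.0000 bits/symbol


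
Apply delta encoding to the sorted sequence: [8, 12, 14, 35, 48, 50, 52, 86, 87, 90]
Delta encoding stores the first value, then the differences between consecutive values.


First value: 8
Deltas:
  12 - 8 = 4
  14 - 12 = 2
  35 - 14 = 21
  48 - 35 = 13
  50 - 48 = 2
  52 - 50 = 2
  86 - 52 = 34
  87 - 86 = 1
  90 - 87 = 3


Delta encoded: [8, 4, 2, 21, 13, 2, 2, 34, 1, 3]


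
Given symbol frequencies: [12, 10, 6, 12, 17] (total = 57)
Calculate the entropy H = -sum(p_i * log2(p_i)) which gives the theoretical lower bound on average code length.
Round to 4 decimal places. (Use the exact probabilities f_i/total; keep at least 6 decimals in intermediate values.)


Per-symbol terms -p_i * log2(p_i) with p_i = f_i/57:
  p = 12/57 = 0.210526: log2(p) = -2.247928, -p*log2(p) = 0.473248
  p = 10/57 = 0.175439: log2(p) = -2.510962, -p*log2(p) = 0.440520
  p = 6/57 = 0.105263: log2(p) = -3.247928, -p*log2(p) = 0.341887
  p = 12/57 = 0.210526: log2(p) = -2.247928, -p*log2(p) = 0.473248
  p = 17/57 = 0.298246: log2(p) = -1.745427, -p*log2(p) = 0.520566
H = 0.473248 + 0.440520 + 0.341887 + 0.473248 + 0.520566 = 2.249469

H = 2.2495 bits/symbol


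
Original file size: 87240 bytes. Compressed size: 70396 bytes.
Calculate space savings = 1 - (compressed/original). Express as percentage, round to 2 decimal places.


ratio = compressed/original = 70396/87240 = 0.806923
savings = 1 - ratio = 1 - 0.806923 = 0.193077
as a percentage: 0.193077 * 100 = 19.31%

Space savings = 1 - 70396/87240 = 19.31%


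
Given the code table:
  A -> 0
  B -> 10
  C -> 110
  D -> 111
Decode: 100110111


Decoding:
10 -> B
0 -> A
110 -> C
111 -> D


Result: BACD


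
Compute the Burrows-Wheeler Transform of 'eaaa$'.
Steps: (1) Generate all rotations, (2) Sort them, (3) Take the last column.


Rotations (sorted):
  0: $eaaa -> last char: a
  1: a$eaa -> last char: a
  2: aa$ea -> last char: a
  3: aaa$e -> last char: e
  4: eaaa$ -> last char: $


BWT = aaae$


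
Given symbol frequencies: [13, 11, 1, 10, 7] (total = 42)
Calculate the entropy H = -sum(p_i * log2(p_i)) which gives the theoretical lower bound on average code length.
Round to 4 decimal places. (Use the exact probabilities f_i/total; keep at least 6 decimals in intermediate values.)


Per-symbol terms -p_i * log2(p_i) with p_i = f_i/42:
  p = 13/42 = 0.309524: log2(p) = -1.691878, -p*log2(p) = 0.523676
  p = 11/42 = 0.261905: log2(p) = -1.932886, -p*log2(p) = 0.506232
  p = 1/42 = 0.023810: log2(p) = -5.392317, -p*log2(p) = 0.128389
  p = 10/42 = 0.238095: log2(p) = -2.070389, -p*log2(p) = 0.492950
  p = 7/42 = 0.166667: log2(p) = -2.584963, -p*log2(p) = 0.430827
H = 0.523676 + 0.506232 + 0.128389 + 0.492950 + 0.430827 = 2.082074

H = 2.0821 bits/symbol


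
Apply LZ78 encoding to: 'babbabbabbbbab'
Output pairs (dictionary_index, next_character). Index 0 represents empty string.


LZ78 encoding steps:
Dictionary: {0: ''}
Step 1: w='' (idx 0), next='b' -> output (0, 'b'), add 'b' as idx 1
Step 2: w='' (idx 0), next='a' -> output (0, 'a'), add 'a' as idx 2
Step 3: w='b' (idx 1), next='b' -> output (1, 'b'), add 'bb' as idx 3
Step 4: w='a' (idx 2), next='b' -> output (2, 'b'), add 'ab' as idx 4
Step 5: w='b' (idx 1), next='a' -> output (1, 'a'), add 'ba' as idx 5
Step 6: w='bb' (idx 3), next='b' -> output (3, 'b'), add 'bbb' as idx 6
Step 7: w='ba' (idx 5), next='b' -> output (5, 'b'), add 'bab' as idx 7


Encoded: [(0, 'b'), (0, 'a'), (1, 'b'), (2, 'b'), (1, 'a'), (3, 'b'), (5, 'b')]


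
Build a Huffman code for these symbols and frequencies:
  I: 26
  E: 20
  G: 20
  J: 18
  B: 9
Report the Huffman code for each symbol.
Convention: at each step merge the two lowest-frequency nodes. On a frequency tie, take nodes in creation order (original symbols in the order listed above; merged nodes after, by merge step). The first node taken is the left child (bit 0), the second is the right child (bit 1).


Huffman tree construction:
Step 1: Merge B(9) + J(18) = 27
Step 2: Merge E(20) + G(20) = 40
Step 3: Merge I(26) + (B+J)(27) = 53
Step 4: Merge (E+G)(40) + (I+(B+J))(53) = 93
Read each symbol's code off the tree from the root (left child = 0, right child = 1).

Codes:
  I: 10 (length 2)
  E: 00 (length 2)
  G: 01 (length 2)
  J: 111 (length 3)
  B: 110 (length 3)
Average code length: 213/93 = 2.2903 bits/symbol


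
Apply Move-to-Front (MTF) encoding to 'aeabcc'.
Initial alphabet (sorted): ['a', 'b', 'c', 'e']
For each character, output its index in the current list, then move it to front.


MTF encoding:
'a': index 0 in ['a', 'b', 'c', 'e'] -> ['a', 'b', 'c', 'e']
'e': index 3 in ['a', 'b', 'c', 'e'] -> ['e', 'a', 'b', 'c']
'a': index 1 in ['e', 'a', 'b', 'c'] -> ['a', 'e', 'b', 'c']
'b': index 2 in ['a', 'e', 'b', 'c'] -> ['b', 'a', 'e', 'c']
'c': index 3 in ['b', 'a', 'e', 'c'] -> ['c', 'b', 'a', 'e']
'c': index 0 in ['c', 'b', 'a', 'e'] -> ['c', 'b', 'a', 'e']


Output: [0, 3, 1, 2, 3, 0]


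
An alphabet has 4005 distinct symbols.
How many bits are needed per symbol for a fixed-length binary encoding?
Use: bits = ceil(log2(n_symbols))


log2(4005) = 11.9676
Bracket: 2^11 = 2048 < 4005 <= 2^12 = 4096
So ceil(log2(4005)) = 12

bits = ceil(log2(4005)) = ceil(11.9676) = 12 bits


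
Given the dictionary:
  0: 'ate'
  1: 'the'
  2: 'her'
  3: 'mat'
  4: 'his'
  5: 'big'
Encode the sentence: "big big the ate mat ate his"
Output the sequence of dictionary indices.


Look up each word in the dictionary:
  'big' -> 5
  'big' -> 5
  'the' -> 1
  'ate' -> 0
  'mat' -> 3
  'ate' -> 0
  'his' -> 4

Encoded: [5, 5, 1, 0, 3, 0, 4]


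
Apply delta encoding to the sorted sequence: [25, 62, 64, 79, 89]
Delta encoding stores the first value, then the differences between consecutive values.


First value: 25
Deltas:
  62 - 25 = 37
  64 - 62 = 2
  79 - 64 = 15
  89 - 79 = 10


Delta encoded: [25, 37, 2, 15, 10]


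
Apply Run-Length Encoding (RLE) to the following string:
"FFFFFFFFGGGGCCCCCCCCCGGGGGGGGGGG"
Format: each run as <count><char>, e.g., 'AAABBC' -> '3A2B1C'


Scanning runs left to right:
  i=0: run of 'F' x 8 -> '8F'
  i=8: run of 'G' x 4 -> '4G'
  i=12: run of 'C' x 9 -> '9C'
  i=21: run of 'G' x 11 -> '11G'

RLE = 8F4G9C11G


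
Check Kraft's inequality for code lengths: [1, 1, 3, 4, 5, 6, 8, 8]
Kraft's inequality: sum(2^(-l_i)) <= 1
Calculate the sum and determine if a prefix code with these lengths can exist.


Sum = 2^(-1) + 2^(-1) + 2^(-3) + 2^(-4) + 2^(-5) + 2^(-6) + 2^(-8) + 2^(-8)
    = 0.5 + 0.5 + 0.125 + 0.0625 + 0.03125 + 0.015625 + 0.00390625 + 0.00390625
    = 318/256 = 1.2421875
Since 1.2421875 > 1, Kraft's inequality is NOT satisfied.
A prefix code with these lengths CANNOT exist.

Kraft sum = 1.2421875. Not satisfied.


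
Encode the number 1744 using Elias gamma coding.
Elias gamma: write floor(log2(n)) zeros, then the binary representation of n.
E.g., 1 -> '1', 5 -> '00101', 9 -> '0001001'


num_bits = floor(log2(1744)) + 1 = 11
leading_zeros = num_bits - 1 = 10
binary(1744) = 11011010000

Elias gamma(1744) = '0000000000' + '11011010000' = 000000000011011010000 (21 bits)


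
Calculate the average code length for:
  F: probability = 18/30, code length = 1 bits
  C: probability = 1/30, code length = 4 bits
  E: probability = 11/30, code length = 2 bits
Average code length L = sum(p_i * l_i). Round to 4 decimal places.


Weighted contributions p_i * l_i:
  F: (18/30) * 1 = 18/30
  C: (1/30) * 4 = 4/30
  E: (11/30) * 2 = 22/30
Sum = (18 + 4 + 22)/30 = 44/30

L = 44/30 = 1.4667 bits/symbol


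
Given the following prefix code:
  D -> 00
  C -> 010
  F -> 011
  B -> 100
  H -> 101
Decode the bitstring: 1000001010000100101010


Decoding step by step:
Bits 100 -> B
Bits 00 -> D
Bits 010 -> C
Bits 100 -> B
Bits 00 -> D
Bits 100 -> B
Bits 101 -> H
Bits 010 -> C


Decoded message: BDCBDBHC


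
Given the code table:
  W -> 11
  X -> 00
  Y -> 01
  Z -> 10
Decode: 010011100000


Decoding:
01 -> Y
00 -> X
11 -> W
10 -> Z
00 -> X
00 -> X


Result: YXWZXX


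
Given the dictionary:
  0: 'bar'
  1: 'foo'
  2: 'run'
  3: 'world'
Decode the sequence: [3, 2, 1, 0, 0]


Look up each index in the dictionary:
  3 -> 'world'
  2 -> 'run'
  1 -> 'foo'
  0 -> 'bar'
  0 -> 'bar'

Decoded: "world run foo bar bar"


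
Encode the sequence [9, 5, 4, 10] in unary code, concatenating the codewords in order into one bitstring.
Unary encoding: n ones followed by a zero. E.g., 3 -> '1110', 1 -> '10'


Encode each number as n ones followed by a terminating 0:
  9 -> 1111111110 (10 bits)
  5 -> 111110 (6 bits)
  4 -> 11110 (5 bits)
  10 -> 11111111110 (11 bits)
Total length = 10 + 6 + 5 + 11 = 32 bits.

Unary([9, 5, 4, 10]) = 11111111101111101111011111111110 (32 bits)


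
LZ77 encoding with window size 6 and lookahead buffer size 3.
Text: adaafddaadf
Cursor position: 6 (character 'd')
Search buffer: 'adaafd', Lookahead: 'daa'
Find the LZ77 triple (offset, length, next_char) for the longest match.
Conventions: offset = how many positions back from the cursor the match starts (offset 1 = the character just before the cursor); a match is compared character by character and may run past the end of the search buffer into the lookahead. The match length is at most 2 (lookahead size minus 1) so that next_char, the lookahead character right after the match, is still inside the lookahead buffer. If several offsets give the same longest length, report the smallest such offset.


Try each offset into the search buffer:
  offset=1 (pos 5, char 'd'): match length 1
  offset=2 (pos 4, char 'f'): match length 0
  offset=3 (pos 3, char 'a'): match length 0
  offset=4 (pos 2, char 'a'): match length 0
  offset=5 (pos 1, char 'd'): match length 2
  offset=6 (pos 0, char 'a'): match length 0
Longest match has length 2 at offset 5.
next_char = character at position 6 + 2 = 8 -> 'a'

Best match: offset=5, length=2 (matching 'da' starting at position 1)
LZ77 triple: (5, 2, 'a')


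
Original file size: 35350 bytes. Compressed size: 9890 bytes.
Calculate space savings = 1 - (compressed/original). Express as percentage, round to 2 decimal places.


ratio = compressed/original = 9890/35350 = 0.279774
savings = 1 - ratio = 1 - 0.279774 = 0.720226
as a percentage: 0.720226 * 100 = 72.02%

Space savings = 1 - 9890/35350 = 72.02%


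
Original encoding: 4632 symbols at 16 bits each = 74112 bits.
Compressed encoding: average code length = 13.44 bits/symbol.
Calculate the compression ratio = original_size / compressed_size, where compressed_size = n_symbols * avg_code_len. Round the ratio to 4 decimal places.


original_size = n_symbols * orig_bits = 4632 * 16 = 74112 bits
compressed_size = n_symbols * avg_code_len = 4632 * 13.44 = 62254.08 bits
ratio = original_size / compressed_size = 74112 / 62254.08 = 1.1905

Compression ratio = 1.1905


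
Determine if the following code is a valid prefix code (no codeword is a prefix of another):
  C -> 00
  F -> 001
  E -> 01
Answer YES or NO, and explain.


Checking each pair (does one codeword prefix another?):
  C='00' vs F='001': prefix -- VIOLATION

NO -- this is NOT a valid prefix code. C (00) is a prefix of F (001).


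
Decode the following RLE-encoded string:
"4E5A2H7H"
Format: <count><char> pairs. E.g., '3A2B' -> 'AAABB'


Expanding each <count><char> pair:
  4E -> 'EEEE'
  5A -> 'AAAAA'
  2H -> 'HH'
  7H -> 'HHHHHHH'

Decoded = EEEEAAAAAHHHHHHHHH


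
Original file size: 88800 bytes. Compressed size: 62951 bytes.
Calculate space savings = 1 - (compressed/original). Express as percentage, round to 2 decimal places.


ratio = compressed/original = 62951/88800 = 0.708908
savings = 1 - ratio = 1 - 0.708908 = 0.291092
as a percentage: 0.291092 * 100 = 29.11%

Space savings = 1 - 62951/88800 = 29.11%


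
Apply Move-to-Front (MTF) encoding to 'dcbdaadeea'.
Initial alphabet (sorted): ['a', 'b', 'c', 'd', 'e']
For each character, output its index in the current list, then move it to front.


MTF encoding:
'd': index 3 in ['a', 'b', 'c', 'd', 'e'] -> ['d', 'a', 'b', 'c', 'e']
'c': index 3 in ['d', 'a', 'b', 'c', 'e'] -> ['c', 'd', 'a', 'b', 'e']
'b': index 3 in ['c', 'd', 'a', 'b', 'e'] -> ['b', 'c', 'd', 'a', 'e']
'd': index 2 in ['b', 'c', 'd', 'a', 'e'] -> ['d', 'b', 'c', 'a', 'e']
'a': index 3 in ['d', 'b', 'c', 'a', 'e'] -> ['a', 'd', 'b', 'c', 'e']
'a': index 0 in ['a', 'd', 'b', 'c', 'e'] -> ['a', 'd', 'b', 'c', 'e']
'd': index 1 in ['a', 'd', 'b', 'c', 'e'] -> ['d', 'a', 'b', 'c', 'e']
'e': index 4 in ['d', 'a', 'b', 'c', 'e'] -> ['e', 'd', 'a', 'b', 'c']
'e': index 0 in ['e', 'd', 'a', 'b', 'c'] -> ['e', 'd', 'a', 'b', 'c']
'a': index 2 in ['e', 'd', 'a', 'b', 'c'] -> ['a', 'e', 'd', 'b', 'c']


Output: [3, 3, 3, 2, 3, 0, 1, 4, 0, 2]


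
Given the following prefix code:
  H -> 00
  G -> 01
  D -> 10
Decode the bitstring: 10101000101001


Decoding step by step:
Bits 10 -> D
Bits 10 -> D
Bits 10 -> D
Bits 00 -> H
Bits 10 -> D
Bits 10 -> D
Bits 01 -> G


Decoded message: DDDHDDG


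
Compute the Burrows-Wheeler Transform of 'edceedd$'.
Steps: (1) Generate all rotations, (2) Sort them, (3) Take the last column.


Rotations (sorted):
  0: $edceedd -> last char: d
  1: ceedd$ed -> last char: d
  2: d$edceed -> last char: d
  3: dceedd$e -> last char: e
  4: dd$edcee -> last char: e
  5: edceedd$ -> last char: $
  6: edd$edce -> last char: e
  7: eedd$edc -> last char: c


BWT = dddee$ec


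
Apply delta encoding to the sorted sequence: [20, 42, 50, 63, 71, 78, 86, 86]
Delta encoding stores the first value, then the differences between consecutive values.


First value: 20
Deltas:
  42 - 20 = 22
  50 - 42 = 8
  63 - 50 = 13
  71 - 63 = 8
  78 - 71 = 7
  86 - 78 = 8
  86 - 86 = 0


Delta encoded: [20, 22, 8, 13, 8, 7, 8, 0]


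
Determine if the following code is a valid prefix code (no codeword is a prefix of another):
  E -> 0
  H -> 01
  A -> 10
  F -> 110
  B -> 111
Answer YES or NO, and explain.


Checking each pair (does one codeword prefix another?):
  E='0' vs H='01': prefix -- VIOLATION

NO -- this is NOT a valid prefix code. E (0) is a prefix of H (01).


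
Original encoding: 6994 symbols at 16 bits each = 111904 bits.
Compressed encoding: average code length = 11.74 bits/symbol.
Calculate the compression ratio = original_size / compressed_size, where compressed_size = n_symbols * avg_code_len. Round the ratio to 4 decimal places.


original_size = n_symbols * orig_bits = 6994 * 16 = 111904 bits
compressed_size = n_symbols * avg_code_len = 6994 * 11.74 = 82109.56 bits
ratio = original_size / compressed_size = 111904 / 82109.56 = 1.3629

Compression ratio = 1.3629


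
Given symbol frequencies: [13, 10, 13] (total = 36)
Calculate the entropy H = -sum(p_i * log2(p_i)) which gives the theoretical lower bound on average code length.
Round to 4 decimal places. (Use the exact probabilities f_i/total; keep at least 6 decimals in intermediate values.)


Per-symbol terms -p_i * log2(p_i) with p_i = f_i/36:
  p = 13/36 = 0.361111: log2(p) = -1.469485, -p*log2(p) = 0.530647
  p = 10/36 = 0.277778: log2(p) = -1.847997, -p*log2(p) = 0.513332
  p = 13/36 = 0.361111: log2(p) = -1.469485, -p*log2(p) = 0.530647
H = 0.530647 + 0.513332 + 0.530647 = 1.574626

H = 1.5746 bits/symbol


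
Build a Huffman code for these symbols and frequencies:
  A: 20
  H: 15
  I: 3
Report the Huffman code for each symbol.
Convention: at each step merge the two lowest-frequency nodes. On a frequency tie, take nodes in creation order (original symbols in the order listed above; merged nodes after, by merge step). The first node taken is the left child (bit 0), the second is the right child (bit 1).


Huffman tree construction:
Step 1: Merge I(3) + H(15) = 18
Step 2: Merge (I+H)(18) + A(20) = 38
Read each symbol's code off the tree from the root (left child = 0, right child = 1).

Codes:
  A: 1 (length 1)
  H: 01 (length 2)
  I: 00 (length 2)
Average code length: 56/38 = 1.4737 bits/symbol


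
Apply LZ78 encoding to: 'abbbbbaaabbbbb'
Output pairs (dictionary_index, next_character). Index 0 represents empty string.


LZ78 encoding steps:
Dictionary: {0: ''}
Step 1: w='' (idx 0), next='a' -> output (0, 'a'), add 'a' as idx 1
Step 2: w='' (idx 0), next='b' -> output (0, 'b'), add 'b' as idx 2
Step 3: w='b' (idx 2), next='b' -> output (2, 'b'), add 'bb' as idx 3
Step 4: w='bb' (idx 3), next='a' -> output (3, 'a'), add 'bba' as idx 4
Step 5: w='a' (idx 1), next='a' -> output (1, 'a'), add 'aa' as idx 5
Step 6: w='bb' (idx 3), next='b' -> output (3, 'b'), add 'bbb' as idx 6
Step 7: w='bb' (idx 3), end of input -> output (3, '')


Encoded: [(0, 'a'), (0, 'b'), (2, 'b'), (3, 'a'), (1, 'a'), (3, 'b'), (3, '')]


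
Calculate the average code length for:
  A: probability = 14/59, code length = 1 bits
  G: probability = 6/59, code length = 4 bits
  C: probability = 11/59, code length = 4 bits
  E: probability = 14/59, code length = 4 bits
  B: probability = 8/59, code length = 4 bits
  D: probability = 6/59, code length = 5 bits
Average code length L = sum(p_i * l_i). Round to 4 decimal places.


Weighted contributions p_i * l_i:
  A: (14/59) * 1 = 14/59
  G: (6/59) * 4 = 24/59
  C: (11/59) * 4 = 44/59
  E: (14/59) * 4 = 56/59
  B: (8/59) * 4 = 32/59
  D: (6/59) * 5 = 30/59
Sum = (14 + 24 + 44 + 56 + 32 + 30)/59 = 200/59

L = 200/59 = 3.3898 bits/symbol


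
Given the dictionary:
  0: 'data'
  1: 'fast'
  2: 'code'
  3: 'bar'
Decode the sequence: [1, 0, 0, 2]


Look up each index in the dictionary:
  1 -> 'fast'
  0 -> 'data'
  0 -> 'data'
  2 -> 'code'

Decoded: "fast data data code"


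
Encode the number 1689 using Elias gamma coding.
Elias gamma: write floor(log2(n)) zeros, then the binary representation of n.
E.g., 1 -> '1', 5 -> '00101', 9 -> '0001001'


num_bits = floor(log2(1689)) + 1 = 11
leading_zeros = num_bits - 1 = 10
binary(1689) = 11010011001

Elias gamma(1689) = '0000000000' + '11010011001' = 000000000011010011001 (21 bits)


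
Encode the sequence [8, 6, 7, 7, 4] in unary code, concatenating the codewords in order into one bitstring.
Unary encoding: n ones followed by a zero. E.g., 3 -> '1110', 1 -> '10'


Encode each number as n ones followed by a terminating 0:
  8 -> 111111110 (9 bits)
  6 -> 1111110 (7 bits)
  7 -> 11111110 (8 bits)
  7 -> 11111110 (8 bits)
  4 -> 11110 (5 bits)
Total length = 9 + 7 + 8 + 8 + 5 = 37 bits.

Unary([8, 6, 7, 7, 4]) = 1111111101111110111111101111111011110 (37 bits)


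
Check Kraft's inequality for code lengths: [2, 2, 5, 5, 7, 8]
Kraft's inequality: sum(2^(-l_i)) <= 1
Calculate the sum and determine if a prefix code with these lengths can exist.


Sum = 2^(-2) + 2^(-2) + 2^(-5) + 2^(-5) + 2^(-7) + 2^(-8)
    = 0.25 + 0.25 + 0.03125 + 0.03125 + 0.0078125 + 0.00390625
    = 147/256 = 0.57421875
Since 0.57421875 <= 1, Kraft's inequality IS satisfied.
A prefix code with these lengths CAN exist.

Kraft sum = 0.57421875. Satisfied.


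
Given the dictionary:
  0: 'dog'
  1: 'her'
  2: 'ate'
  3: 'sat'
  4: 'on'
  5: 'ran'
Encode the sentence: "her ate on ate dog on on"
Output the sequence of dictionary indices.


Look up each word in the dictionary:
  'her' -> 1
  'ate' -> 2
  'on' -> 4
  'ate' -> 2
  'dog' -> 0
  'on' -> 4
  'on' -> 4

Encoded: [1, 2, 4, 2, 0, 4, 4]


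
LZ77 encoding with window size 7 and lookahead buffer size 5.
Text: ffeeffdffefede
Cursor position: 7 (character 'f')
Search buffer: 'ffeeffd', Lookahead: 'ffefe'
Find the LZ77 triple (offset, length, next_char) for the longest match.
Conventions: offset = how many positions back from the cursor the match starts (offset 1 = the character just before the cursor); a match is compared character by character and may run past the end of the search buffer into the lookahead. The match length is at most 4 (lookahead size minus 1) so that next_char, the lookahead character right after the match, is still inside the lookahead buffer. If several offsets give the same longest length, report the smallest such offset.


Try each offset into the search buffer:
  offset=1 (pos 6, char 'd'): match length 0
  offset=2 (pos 5, char 'f'): match length 1
  offset=3 (pos 4, char 'f'): match length 2
  offset=4 (pos 3, char 'e'): match length 0
  offset=5 (pos 2, char 'e'): match length 0
  offset=6 (pos 1, char 'f'): match length 1
  offset=7 (pos 0, char 'f'): match length 3
Longest match has length 3 at offset 7.
next_char = character at position 7 + 3 = 10 -> 'f'

Best match: offset=7, length=3 (matching 'ffe' starting at position 0)
LZ77 triple: (7, 3, 'f')


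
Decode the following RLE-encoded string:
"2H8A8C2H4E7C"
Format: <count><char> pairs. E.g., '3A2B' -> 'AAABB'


Expanding each <count><char> pair:
  2H -> 'HH'
  8A -> 'AAAAAAAA'
  8C -> 'CCCCCCCC'
  2H -> 'HH'
  4E -> 'EEEE'
  7C -> 'CCCCCCC'

Decoded = HHAAAAAAAACCCCCCCCHHEEEECCCCCCC


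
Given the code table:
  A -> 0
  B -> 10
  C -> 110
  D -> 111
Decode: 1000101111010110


Decoding:
10 -> B
0 -> A
0 -> A
10 -> B
111 -> D
10 -> B
10 -> B
110 -> C


Result: BAABDBBC


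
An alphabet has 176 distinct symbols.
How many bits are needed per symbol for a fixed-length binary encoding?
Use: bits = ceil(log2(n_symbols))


log2(176) = 7.4594
Bracket: 2^7 = 128 < 176 <= 2^8 = 256
So ceil(log2(176)) = 8

bits = ceil(log2(176)) = ceil(7.4594) = 8 bits


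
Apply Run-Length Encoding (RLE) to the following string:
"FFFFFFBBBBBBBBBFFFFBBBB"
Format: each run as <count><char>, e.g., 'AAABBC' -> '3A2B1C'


Scanning runs left to right:
  i=0: run of 'F' x 6 -> '6F'
  i=6: run of 'B' x 9 -> '9B'
  i=15: run of 'F' x 4 -> '4F'
  i=19: run of 'B' x 4 -> '4B'

RLE = 6F9B4F4B


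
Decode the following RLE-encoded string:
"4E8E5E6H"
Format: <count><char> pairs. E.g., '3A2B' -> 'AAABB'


Expanding each <count><char> pair:
  4E -> 'EEEE'
  8E -> 'EEEEEEEE'
  5E -> 'EEEEE'
  6H -> 'HHHHHH'

Decoded = EEEEEEEEEEEEEEEEEHHHHHH


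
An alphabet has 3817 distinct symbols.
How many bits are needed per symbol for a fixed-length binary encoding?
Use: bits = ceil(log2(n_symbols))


log2(3817) = 11.8982
Bracket: 2^11 = 2048 < 3817 <= 2^12 = 4096
So ceil(log2(3817)) = 12

bits = ceil(log2(3817)) = ceil(11.8982) = 12 bits


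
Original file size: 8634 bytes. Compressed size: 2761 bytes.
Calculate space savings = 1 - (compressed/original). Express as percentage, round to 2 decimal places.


ratio = compressed/original = 2761/8634 = 0.319782
savings = 1 - ratio = 1 - 0.319782 = 0.680218
as a percentage: 0.680218 * 100 = 68.02%

Space savings = 1 - 2761/8634 = 68.02%


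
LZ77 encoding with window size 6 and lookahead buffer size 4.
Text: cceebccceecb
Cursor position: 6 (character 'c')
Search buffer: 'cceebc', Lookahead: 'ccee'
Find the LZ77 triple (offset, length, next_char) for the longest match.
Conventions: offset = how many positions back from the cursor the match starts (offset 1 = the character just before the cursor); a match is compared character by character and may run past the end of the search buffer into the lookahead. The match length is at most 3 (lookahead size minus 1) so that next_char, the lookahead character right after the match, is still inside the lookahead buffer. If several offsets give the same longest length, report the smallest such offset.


Try each offset into the search buffer:
  offset=1 (pos 5, char 'c'): match length 2
  offset=2 (pos 4, char 'b'): match length 0
  offset=3 (pos 3, char 'e'): match length 0
  offset=4 (pos 2, char 'e'): match length 0
  offset=5 (pos 1, char 'c'): match length 1
  offset=6 (pos 0, char 'c'): match length 3
Longest match has length 3 at offset 6.
next_char = character at position 6 + 3 = 9 -> 'e'

Best match: offset=6, length=3 (matching 'cce' starting at position 0)
LZ77 triple: (6, 3, 'e')


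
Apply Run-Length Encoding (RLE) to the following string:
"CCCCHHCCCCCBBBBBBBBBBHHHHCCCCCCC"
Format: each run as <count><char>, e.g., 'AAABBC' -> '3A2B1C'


Scanning runs left to right:
  i=0: run of 'C' x 4 -> '4C'
  i=4: run of 'H' x 2 -> '2H'
  i=6: run of 'C' x 5 -> '5C'
  i=11: run of 'B' x 10 -> '10B'
  i=21: run of 'H' x 4 -> '4H'
  i=25: run of 'C' x 7 -> '7C'

RLE = 4C2H5C10B4H7C


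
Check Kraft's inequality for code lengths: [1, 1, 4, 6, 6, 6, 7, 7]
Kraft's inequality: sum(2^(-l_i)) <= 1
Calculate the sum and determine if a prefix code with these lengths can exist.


Sum = 2^(-1) + 2^(-1) + 2^(-4) + 2^(-6) + 2^(-6) + 2^(-6) + 2^(-7) + 2^(-7)
    = 0.5 + 0.5 + 0.0625 + 0.015625 + 0.015625 + 0.015625 + 0.0078125 + 0.0078125
    = 144/128 = 1.125
Since 1.125 > 1, Kraft's inequality is NOT satisfied.
A prefix code with these lengths CANNOT exist.

Kraft sum = 1.125. Not satisfied.


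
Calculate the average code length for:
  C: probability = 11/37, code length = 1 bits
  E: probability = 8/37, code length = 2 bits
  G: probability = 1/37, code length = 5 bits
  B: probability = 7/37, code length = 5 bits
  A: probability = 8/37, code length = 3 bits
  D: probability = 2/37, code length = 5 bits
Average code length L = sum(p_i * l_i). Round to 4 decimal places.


Weighted contributions p_i * l_i:
  C: (11/37) * 1 = 11/37
  E: (8/37) * 2 = 16/37
  G: (1/37) * 5 = 5/37
  B: (7/37) * 5 = 35/37
  A: (8/37) * 3 = 24/37
  D: (2/37) * 5 = 10/37
Sum = (11 + 16 + 5 + 35 + 24 + 10)/37 = 101/37

L = 101/37 = 2.7297 bits/symbol


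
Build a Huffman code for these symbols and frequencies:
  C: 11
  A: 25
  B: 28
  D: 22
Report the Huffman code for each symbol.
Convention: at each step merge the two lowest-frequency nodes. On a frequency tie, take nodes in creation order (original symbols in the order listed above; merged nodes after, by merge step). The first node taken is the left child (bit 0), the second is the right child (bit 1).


Huffman tree construction:
Step 1: Merge C(11) + D(22) = 33
Step 2: Merge A(25) + B(28) = 53
Step 3: Merge (C+D)(33) + (A+B)(53) = 86
Read each symbol's code off the tree from the root (left child = 0, right child = 1).

Codes:
  C: 00 (length 2)
  A: 10 (length 2)
  B: 11 (length 2)
  D: 01 (length 2)
Average code length: 172/86 = 2.0000 bits/symbol


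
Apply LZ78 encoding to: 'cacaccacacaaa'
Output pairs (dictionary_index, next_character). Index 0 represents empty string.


LZ78 encoding steps:
Dictionary: {0: ''}
Step 1: w='' (idx 0), next='c' -> output (0, 'c'), add 'c' as idx 1
Step 2: w='' (idx 0), next='a' -> output (0, 'a'), add 'a' as idx 2
Step 3: w='c' (idx 1), next='a' -> output (1, 'a'), add 'ca' as idx 3
Step 4: w='c' (idx 1), next='c' -> output (1, 'c'), add 'cc' as idx 4
Step 5: w='a' (idx 2), next='c' -> output (2, 'c'), add 'ac' as idx 5
Step 6: w='ac' (idx 5), next='a' -> output (5, 'a'), add 'aca' as idx 6
Step 7: w='a' (idx 2), next='a' -> output (2, 'a'), add 'aa' as idx 7


Encoded: [(0, 'c'), (0, 'a'), (1, 'a'), (1, 'c'), (2, 'c'), (5, 'a'), (2, 'a')]


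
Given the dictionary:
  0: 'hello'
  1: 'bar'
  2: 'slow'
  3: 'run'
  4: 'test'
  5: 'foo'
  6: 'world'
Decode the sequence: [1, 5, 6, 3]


Look up each index in the dictionary:
  1 -> 'bar'
  5 -> 'foo'
  6 -> 'world'
  3 -> 'run'

Decoded: "bar foo world run"


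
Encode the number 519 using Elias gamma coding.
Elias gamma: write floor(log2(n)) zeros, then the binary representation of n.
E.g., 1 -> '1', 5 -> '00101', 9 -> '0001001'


num_bits = floor(log2(519)) + 1 = 10
leading_zeros = num_bits - 1 = 9
binary(519) = 1000000111

Elias gamma(519) = '000000000' + '1000000111' = 0000000001000000111 (19 bits)


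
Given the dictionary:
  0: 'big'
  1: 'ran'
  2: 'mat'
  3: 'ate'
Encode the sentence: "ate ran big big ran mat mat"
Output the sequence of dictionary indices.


Look up each word in the dictionary:
  'ate' -> 3
  'ran' -> 1
  'big' -> 0
  'big' -> 0
  'ran' -> 1
  'mat' -> 2
  'mat' -> 2

Encoded: [3, 1, 0, 0, 1, 2, 2]


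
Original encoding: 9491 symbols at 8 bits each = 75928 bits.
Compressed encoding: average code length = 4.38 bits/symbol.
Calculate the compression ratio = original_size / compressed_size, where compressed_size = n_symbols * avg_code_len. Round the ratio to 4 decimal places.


original_size = n_symbols * orig_bits = 9491 * 8 = 75928 bits
compressed_size = n_symbols * avg_code_len = 9491 * 4.38 = 41570.58 bits
ratio = original_size / compressed_size = 75928 / 41570.58 = 1.8265

Compression ratio = 1.8265


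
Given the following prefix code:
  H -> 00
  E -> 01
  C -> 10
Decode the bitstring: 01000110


Decoding step by step:
Bits 01 -> E
Bits 00 -> H
Bits 01 -> E
Bits 10 -> C


Decoded message: EHEC


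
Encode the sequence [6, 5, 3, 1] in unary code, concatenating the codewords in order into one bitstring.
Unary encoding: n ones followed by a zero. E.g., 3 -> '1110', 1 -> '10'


Encode each number as n ones followed by a terminating 0:
  6 -> 1111110 (7 bits)
  5 -> 111110 (6 bits)
  3 -> 1110 (4 bits)
  1 -> 10 (2 bits)
Total length = 7 + 6 + 4 + 2 = 19 bits.

Unary([6, 5, 3, 1]) = 1111110111110111010 (19 bits)


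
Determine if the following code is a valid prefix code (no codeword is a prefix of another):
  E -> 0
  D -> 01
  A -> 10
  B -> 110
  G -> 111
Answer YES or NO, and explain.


Checking each pair (does one codeword prefix another?):
  E='0' vs D='01': prefix -- VIOLATION

NO -- this is NOT a valid prefix code. E (0) is a prefix of D (01).


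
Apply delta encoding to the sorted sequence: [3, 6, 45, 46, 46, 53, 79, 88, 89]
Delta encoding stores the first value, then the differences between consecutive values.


First value: 3
Deltas:
  6 - 3 = 3
  45 - 6 = 39
  46 - 45 = 1
  46 - 46 = 0
  53 - 46 = 7
  79 - 53 = 26
  88 - 79 = 9
  89 - 88 = 1


Delta encoded: [3, 3, 39, 1, 0, 7, 26, 9, 1]


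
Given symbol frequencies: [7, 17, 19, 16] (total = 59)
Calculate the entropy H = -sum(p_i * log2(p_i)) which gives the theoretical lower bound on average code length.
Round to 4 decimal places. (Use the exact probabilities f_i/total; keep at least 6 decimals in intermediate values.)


Per-symbol terms -p_i * log2(p_i) with p_i = f_i/59:
  p = 7/59 = 0.118644: log2(p) = -3.075288, -p*log2(p) = 0.364865
  p = 17/59 = 0.288136: log2(p) = -1.795180, -p*log2(p) = 0.517255
  p = 19/59 = 0.322034: log2(p) = -1.634716, -p*log2(p) = 0.526434
  p = 16/59 = 0.271186: log2(p) = -1.882643, -p*log2(p) = 0.510547
H = 0.364865 + 0.517255 + 0.526434 + 0.510547 = 1.919101

H = 1.9191 bits/symbol


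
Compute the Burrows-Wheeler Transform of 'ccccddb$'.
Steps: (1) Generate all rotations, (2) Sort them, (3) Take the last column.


Rotations (sorted):
  0: $ccccddb -> last char: b
  1: b$ccccdd -> last char: d
  2: ccccddb$ -> last char: $
  3: cccddb$c -> last char: c
  4: ccddb$cc -> last char: c
  5: cddb$ccc -> last char: c
  6: db$ccccd -> last char: d
  7: ddb$cccc -> last char: c


BWT = bd$cccdc


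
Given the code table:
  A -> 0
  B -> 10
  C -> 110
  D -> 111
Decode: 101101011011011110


Decoding:
10 -> B
110 -> C
10 -> B
110 -> C
110 -> C
111 -> D
10 -> B


Result: BCBCCDB


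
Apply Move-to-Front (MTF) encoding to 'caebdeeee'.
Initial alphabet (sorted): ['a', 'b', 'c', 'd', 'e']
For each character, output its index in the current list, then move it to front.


MTF encoding:
'c': index 2 in ['a', 'b', 'c', 'd', 'e'] -> ['c', 'a', 'b', 'd', 'e']
'a': index 1 in ['c', 'a', 'b', 'd', 'e'] -> ['a', 'c', 'b', 'd', 'e']
'e': index 4 in ['a', 'c', 'b', 'd', 'e'] -> ['e', 'a', 'c', 'b', 'd']
'b': index 3 in ['e', 'a', 'c', 'b', 'd'] -> ['b', 'e', 'a', 'c', 'd']
'd': index 4 in ['b', 'e', 'a', 'c', 'd'] -> ['d', 'b', 'e', 'a', 'c']
'e': index 2 in ['d', 'b', 'e', 'a', 'c'] -> ['e', 'd', 'b', 'a', 'c']
'e': index 0 in ['e', 'd', 'b', 'a', 'c'] -> ['e', 'd', 'b', 'a', 'c']
'e': index 0 in ['e', 'd', 'b', 'a', 'c'] -> ['e', 'd', 'b', 'a', 'c']
'e': index 0 in ['e', 'd', 'b', 'a', 'c'] -> ['e', 'd', 'b', 'a', 'c']


Output: [2, 1, 4, 3, 4, 2, 0, 0, 0]


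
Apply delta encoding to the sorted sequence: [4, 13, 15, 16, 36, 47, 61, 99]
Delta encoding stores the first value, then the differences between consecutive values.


First value: 4
Deltas:
  13 - 4 = 9
  15 - 13 = 2
  16 - 15 = 1
  36 - 16 = 20
  47 - 36 = 11
  61 - 47 = 14
  99 - 61 = 38


Delta encoded: [4, 9, 2, 1, 20, 11, 14, 38]


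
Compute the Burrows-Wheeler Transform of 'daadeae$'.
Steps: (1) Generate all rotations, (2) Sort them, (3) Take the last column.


Rotations (sorted):
  0: $daadeae -> last char: e
  1: aadeae$d -> last char: d
  2: adeae$da -> last char: a
  3: ae$daade -> last char: e
  4: daadeae$ -> last char: $
  5: deae$daa -> last char: a
  6: e$daadea -> last char: a
  7: eae$daad -> last char: d


BWT = edae$aad


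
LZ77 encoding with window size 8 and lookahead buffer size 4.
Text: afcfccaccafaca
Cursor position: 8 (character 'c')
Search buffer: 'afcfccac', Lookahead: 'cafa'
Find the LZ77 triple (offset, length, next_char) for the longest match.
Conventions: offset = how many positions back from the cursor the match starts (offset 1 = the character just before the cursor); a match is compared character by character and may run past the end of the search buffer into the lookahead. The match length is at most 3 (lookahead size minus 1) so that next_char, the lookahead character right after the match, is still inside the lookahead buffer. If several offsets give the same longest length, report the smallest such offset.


Try each offset into the search buffer:
  offset=1 (pos 7, char 'c'): match length 1
  offset=2 (pos 6, char 'a'): match length 0
  offset=3 (pos 5, char 'c'): match length 2
  offset=4 (pos 4, char 'c'): match length 1
  offset=5 (pos 3, char 'f'): match length 0
  offset=6 (pos 2, char 'c'): match length 1
  offset=7 (pos 1, char 'f'): match length 0
  offset=8 (pos 0, char 'a'): match length 0
Longest match has length 2 at offset 3.
next_char = character at position 8 + 2 = 10 -> 'f'

Best match: offset=3, length=2 (matching 'ca' starting at position 5)
LZ77 triple: (3, 2, 'f')
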